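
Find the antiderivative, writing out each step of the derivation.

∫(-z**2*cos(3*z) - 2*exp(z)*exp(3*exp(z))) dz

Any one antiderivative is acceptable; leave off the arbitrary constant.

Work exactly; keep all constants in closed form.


Step 1. Rewrite: now ∫(-z**2*cos(3*z)) dz + ∫(-2*exp(z)*exp(3*exp(z))) dz.
Step 2. Integrate ∫(-z**2*cos(3*z)) dz by parts with u = z**2, dv = (-cos(3*z)) dz, so v = -sin(3*z)/3: now -z**2*sin(3*z)/3 + ∫(2*z*sin(3*z)/3) dz + ∫(-2*exp(z)*exp(3*exp(z))) dz.
Step 3. Integrate ∫(2*z*sin(3*z)/3) dz by parts with u = z, dv = (2*sin(3*z)/3) dz, so v = -2*cos(3*z)/9: now -z**2*sin(3*z)/3 - 2*z*cos(3*z)/9 + ∫(-2*exp(z)*exp(3*exp(z))) dz + ∫(2*cos(3*z)/9) dz.
Step 4. Evaluate the standard form: now -z**2*sin(3*z)/3 - 2*z*cos(3*z)/9 + 2*sin(3*z)/27 + ∫(-2*exp(z)*exp(3*exp(z))) dz.
Step 5. Substitute u = exp(z), turning ∫(-2*exp(z)*exp(3*exp(z))) dz into ∫(-2*exp(3*u)) du: now -z**2*sin(3*z)/3 - 2*z*cos(3*z)/9 + 2*sin(3*z)/27 + ∫(-2*exp(3*u)) du.
Step 6. Evaluate the standard form: now -z**2*sin(3*z)/3 - 2*z*cos(3*z)/9 - 2*exp(3*u)/3 + 2*sin(3*z)/27.
Step 7. Substitute back u = exp(z): now -z**2*sin(3*z)/3 - 2*z*cos(3*z)/9 - 2*exp(3*exp(z))/3 + 2*sin(3*z)/27.
Answer: -z**2*sin(3*z)/3 - 2*z*cos(3*z)/9 - 2*exp(3*exp(z))/3 + 2*sin(3*z)/27.


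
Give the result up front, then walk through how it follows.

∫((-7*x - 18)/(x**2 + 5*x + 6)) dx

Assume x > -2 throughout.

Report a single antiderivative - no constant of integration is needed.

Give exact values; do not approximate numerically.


The answer is -4*log(x + 2) - 3*log(x + 3).
Step 1. Decompose ∫((-7*x - 18)/(x**2 + 5*x + 6)) dx by partial fractions, (-7*x - 18)/(x**2 + 5*x + 6) = -3/(x + 3) - 4/(x + 2): now ∫(-4/(x + 2)) dx + ∫(-3/(x + 3)) dx.
Step 2. Evaluate the standard form [assuming x > -3]: now -3*log(x + 3) + ∫(-4/(x + 2)) dx.
Step 3. Evaluate the standard form [assuming x > -2]: now -4*log(x + 2) - 3*log(x + 3).
Answer: -4*log(x + 2) - 3*log(x + 3).


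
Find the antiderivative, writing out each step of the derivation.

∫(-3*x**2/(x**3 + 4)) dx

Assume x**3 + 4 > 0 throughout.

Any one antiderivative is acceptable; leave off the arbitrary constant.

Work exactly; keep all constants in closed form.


Step 1. Substitute u = x**3 + 4, turning ∫(-3*x**2/(x**3 + 4)) dx into ∫(-1/u) du: now ∫(-1/u) du.
Step 2. Evaluate the standard form [assuming u > 0]: now -log(u).
Step 3. Substitute back u = x**3 + 4: now -log(x**3 + 4).
Answer: -log(x**3 + 4).


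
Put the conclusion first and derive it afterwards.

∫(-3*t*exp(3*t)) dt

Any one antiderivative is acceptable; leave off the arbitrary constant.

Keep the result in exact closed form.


The answer is -t*exp(3*t) + exp(3*t)/3.
Step 1. Integrate ∫(-3*t*exp(3*t)) dt by parts with u = t, dv = (-3*exp(3*t)) dt, so v = -exp(3*t): now -t*exp(3*t) + ∫(exp(3*t)) dt.
Step 2. Evaluate the standard form: now -t*exp(3*t) + exp(3*t)/3.
Answer: -t*exp(3*t) + exp(3*t)/3.


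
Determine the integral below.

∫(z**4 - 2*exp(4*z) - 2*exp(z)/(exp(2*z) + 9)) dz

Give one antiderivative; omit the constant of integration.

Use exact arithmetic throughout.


Answer: z**5/5 - exp(4*z)/2 - 2*atan(exp(z)/3)/3.


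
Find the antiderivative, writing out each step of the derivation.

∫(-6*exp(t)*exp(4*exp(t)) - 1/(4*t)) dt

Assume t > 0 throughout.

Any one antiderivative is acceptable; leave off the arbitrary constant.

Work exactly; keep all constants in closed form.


Step 1. Rewrite: now ∫(-1/(4*t)) dt + ∫(-6*exp(t)*exp(4*exp(t))) dt.
Step 2. Substitute u = exp(t), turning ∫(-6*exp(t)*exp(4*exp(t))) dt into ∫(-6*exp(4*u)) du: now ∫(-1/(4*t)) dt + ∫(-6*exp(4*u)) du.
Step 3. Evaluate the standard form: now -3*exp(4*u)/2 + ∫(-1/(4*t)) dt.
Step 4. Substitute back u = exp(t): now -3*exp(4*exp(t))/2 + ∫(-1/(4*t)) dt.
Step 5. Evaluate the standard form [assuming t > 0]: now -3*exp(4*exp(t))/2 - log(t)/4.
Answer: -3*exp(4*exp(t))/2 - log(t)/4.


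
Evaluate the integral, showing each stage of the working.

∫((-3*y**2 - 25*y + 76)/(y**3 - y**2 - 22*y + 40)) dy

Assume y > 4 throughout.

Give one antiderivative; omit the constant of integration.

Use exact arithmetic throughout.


Step 1. Decompose ∫((-3*y**2 - 25*y + 76)/(y**3 - y**2 - 22*y + 40)) dy by partial fractions, (-3*y**2 - 25*y + 76)/(y**3 - y**2 - 22*y + 40) = 2/(y + 5) - 1/(y - 2) - 4/(y - 4): now ∫(-4/(y - 4)) dy + ∫(-1/(y - 2)) dy + ∫(2/(y + 5)) dy.
Step 2. Evaluate the standard form [assuming y > 2]: now -log(y - 2) + ∫(-4/(y - 4)) dy + ∫(2/(y + 5)) dy.
Step 3. Evaluate the standard form [assuming y > -5]: now -log(y - 2) + 2*log(y + 5) + ∫(-4/(y - 4)) dy.
Step 4. Evaluate the standard form [assuming y > 4]: now -4*log(y - 4) - log(y - 2) + 2*log(y + 5).
Answer: -4*log(y - 4) - log(y - 2) + 2*log(y + 5).


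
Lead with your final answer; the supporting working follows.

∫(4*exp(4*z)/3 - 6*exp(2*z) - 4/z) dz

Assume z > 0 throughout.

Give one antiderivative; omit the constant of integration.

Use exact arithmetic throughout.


The answer is exp(4*z)/3 - 3*exp(2*z) - 4*log(z).
Step 1. Rewrite: now ∫(-4/z) dz + ∫(-6*exp(2*z)) dz + ∫(4*exp(4*z)/3) dz.
Step 2. Evaluate the standard form: now -3*exp(2*z) + ∫(-4/z) dz + ∫(4*exp(4*z)/3) dz.
Step 3. Evaluate the standard form [assuming z > 0]: now -3*exp(2*z) - 4*log(z) + ∫(4*exp(4*z)/3) dz.
Step 4. Evaluate the standard form: now exp(4*z)/3 - 3*exp(2*z) - 4*log(z).
Answer: exp(4*z)/3 - 3*exp(2*z) - 4*log(z).


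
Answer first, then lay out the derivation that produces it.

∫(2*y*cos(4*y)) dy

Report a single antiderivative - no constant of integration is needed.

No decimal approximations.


The answer is y*sin(4*y)/2 + cos(4*y)/8.
Step 1. Integrate ∫(2*y*cos(4*y)) dy by parts with u = y, dv = (2*cos(4*y)) dy, so v = sin(4*y)/2: now y*sin(4*y)/2 + ∫(-sin(4*y)/2) dy.
Step 2. Evaluate the standard form: now y*sin(4*y)/2 + cos(4*y)/8.
Answer: y*sin(4*y)/2 + cos(4*y)/8.


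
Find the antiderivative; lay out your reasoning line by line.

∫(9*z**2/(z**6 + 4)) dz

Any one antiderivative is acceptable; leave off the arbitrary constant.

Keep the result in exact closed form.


Step 1. Substitute u = z**3, turning ∫(9*z**2/(z**6 + 4)) dz into ∫(3/(u**2 + 4)) du: now ∫(3/(u**2 + 4)) du.
Step 2. Evaluate the standard form: now 3*atan(u/2)/2.
Step 3. Substitute back u = z**3: now 3*atan(z**3/2)/2.
Answer: 3*atan(z**3/2)/2.


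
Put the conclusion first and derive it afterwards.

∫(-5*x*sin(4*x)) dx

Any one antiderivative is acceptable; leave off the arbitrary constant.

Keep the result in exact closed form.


The answer is 5*x*cos(4*x)/4 - 5*sin(4*x)/16.
Step 1. Integrate ∫(-5*x*sin(4*x)) dx by parts with u = x, dv = (-5*sin(4*x)) dx, so v = 5*cos(4*x)/4: now 5*x*cos(4*x)/4 + ∫(-5*cos(4*x)/4) dx.
Step 2. Evaluate the standard form: now 5*x*cos(4*x)/4 - 5*sin(4*x)/16.
Answer: 5*x*cos(4*x)/4 - 5*sin(4*x)/16.


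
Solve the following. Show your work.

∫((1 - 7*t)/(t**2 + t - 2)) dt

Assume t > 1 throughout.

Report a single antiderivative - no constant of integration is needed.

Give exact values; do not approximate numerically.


Step 1. Decompose ∫((1 - 7*t)/(t**2 + t - 2)) dt by partial fractions, (1 - 7*t)/(t**2 + t - 2) = -5/(t + 2) - 2/(t - 1): now ∫(-2/(t - 1)) dt + ∫(-5/(t + 2)) dt.
Step 2. Evaluate the standard form [assuming t > 1]: now -2*log(t - 1) + ∫(-5/(t + 2)) dt.
Step 3. Evaluate the standard form [assuming t > -2]: now -2*log(t - 1) - 5*log(t + 2).
Answer: -2*log(t - 1) - 5*log(t + 2).


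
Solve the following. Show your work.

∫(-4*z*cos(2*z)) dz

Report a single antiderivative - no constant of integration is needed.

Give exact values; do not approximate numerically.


Step 1. Integrate ∫(-4*z*cos(2*z)) dz by parts with u = z, dv = (-4*cos(2*z)) dz, so v = -2*sin(2*z): now -2*z*sin(2*z) + ∫(2*sin(2*z)) dz.
Step 2. Evaluate the standard form: now -2*z*sin(2*z) - cos(2*z).
Answer: -2*z*sin(2*z) - cos(2*z).


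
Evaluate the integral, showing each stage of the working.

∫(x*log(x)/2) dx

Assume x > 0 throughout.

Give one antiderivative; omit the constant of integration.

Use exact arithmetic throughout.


Step 1. Integrate ∫(x*log(x)/2) dx by parts with u = log(x), dv = (x/2) dx, so v = x**2/4 [assuming x > 0]: now x**2*log(x)/4 + ∫(-x/4) dx.
Step 2. Evaluate the standard form: now x**2*log(x)/4 - x**2/8.
Answer: x**2*log(x)/4 - x**2/8.


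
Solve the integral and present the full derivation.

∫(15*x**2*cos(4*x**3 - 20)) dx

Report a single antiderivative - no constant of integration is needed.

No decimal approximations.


Step 1. Substitute u = x**3 - 5, turning ∫(15*x**2*cos(4*x**3 - 20)) dx into ∫(5*cos(4*u)) du: now ∫(5*cos(4*u)) du.
Step 2. Evaluate the standard form: now 5*sin(4*u)/4.
Step 3. Substitute back u = x**3 - 5: now 5*sin(4*x**3 - 20)/4.
Answer: 5*sin(4*x**3 - 20)/4.


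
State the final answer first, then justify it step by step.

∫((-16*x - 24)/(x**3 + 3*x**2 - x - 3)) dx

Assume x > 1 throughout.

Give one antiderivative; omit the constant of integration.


The answer is -5*log(x - 1) + 2*log(x + 1) + 3*log(x + 3).
Step 1. Decompose ∫((-16*x - 24)/(x**3 + 3*x**2 - x - 3)) dx by partial fractions, (-16*x - 24)/(x**3 + 3*x**2 - x - 3) = 3/(x + 3) + 2/(x + 1) - 5/(x - 1): now ∫(-5/(x - 1)) dx + ∫(2/(x + 1)) dx + ∫(3/(x + 3)) dx.
Step 2. Evaluate the standard form [assuming x > -1]: now 2*log(x + 1) + ∫(-5/(x - 1)) dx + ∫(3/(x + 3)) dx.
Step 3. Evaluate the standard form [assuming x > -3]: now 2*log(x + 1) + 3*log(x + 3) + ∫(-5/(x - 1)) dx.
Step 4. Evaluate the standard form [assuming x > 1]: now -5*log(x - 1) + 2*log(x + 1) + 3*log(x + 3).
Answer: -5*log(x - 1) + 2*log(x + 1) + 3*log(x + 3).


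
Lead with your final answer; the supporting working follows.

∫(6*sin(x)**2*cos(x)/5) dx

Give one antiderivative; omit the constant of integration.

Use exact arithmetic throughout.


The answer is 2*sin(x)**3/5.
Step 1. Substitute u = sin(x), turning ∫(6*sin(x)**2*cos(x)/5) dx into ∫(6*u**2/5) du: now ∫(6*u**2/5) du.
Step 2. Evaluate the standard form: now 2*u**3/5.
Step 3. Substitute back u = sin(x): now 2*sin(x)**3/5.
Answer: 2*sin(x)**3/5.


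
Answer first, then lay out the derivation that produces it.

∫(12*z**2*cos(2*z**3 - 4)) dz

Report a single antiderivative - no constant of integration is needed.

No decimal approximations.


The answer is 2*sin(2*z**3 - 4).
Step 1. Substitute u = z**3 - 2, turning ∫(12*z**2*cos(2*z**3 - 4)) dz into ∫(4*cos(2*u)) du: now ∫(4*cos(2*u)) du.
Step 2. Evaluate the standard form: now 2*sin(2*u).
Step 3. Substitute back u = z**3 - 2: now 2*sin(2*z**3 - 4).
Answer: 2*sin(2*z**3 - 4).


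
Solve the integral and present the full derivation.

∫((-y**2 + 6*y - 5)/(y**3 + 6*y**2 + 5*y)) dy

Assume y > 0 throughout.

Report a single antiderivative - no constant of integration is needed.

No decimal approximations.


Step 1. Decompose ∫((-y**2 + 6*y - 5)/(y**3 + 6*y**2 + 5*y)) dy by partial fractions, (-y**2 + 6*y - 5)/(y**3 + 6*y**2 + 5*y) = -3/(y + 5) + 3/(y + 1) - 1/y: now ∫(-1/y) dy + ∫(3/(y + 1)) dy + ∫(-3/(y + 5)) dy.
Step 2. Evaluate the standard form [assuming y > 0]: now -log(y) + ∫(3/(y + 1)) dy + ∫(-3/(y + 5)) dy.
Step 3. Evaluate the standard form [assuming y > -5]: now -log(y) - 3*log(y + 5) + ∫(3/(y + 1)) dy.
Step 4. Evaluate the standard form [assuming y > -1]: now -log(y) + 3*log(y + 1) - 3*log(y + 5).
Answer: -log(y) + 3*log(y + 1) - 3*log(y + 5).


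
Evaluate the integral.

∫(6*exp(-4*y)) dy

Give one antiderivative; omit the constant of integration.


Answer: -3*exp(-4*y)/2.


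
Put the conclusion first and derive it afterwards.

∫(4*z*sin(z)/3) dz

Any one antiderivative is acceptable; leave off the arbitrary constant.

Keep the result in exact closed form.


The answer is -4*z*cos(z)/3 + 4*sin(z)/3.
Step 1. Integrate ∫(4*z*sin(z)/3) dz by parts with u = z, dv = (4*sin(z)/3) dz, so v = -4*cos(z)/3: now -4*z*cos(z)/3 + ∫(4*cos(z)/3) dz.
Step 2. Evaluate the standard form: now -4*z*cos(z)/3 + 4*sin(z)/3.
Answer: -4*z*cos(z)/3 + 4*sin(z)/3.


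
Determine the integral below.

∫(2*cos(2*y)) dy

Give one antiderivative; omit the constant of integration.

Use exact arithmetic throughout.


Answer: sin(2*y).


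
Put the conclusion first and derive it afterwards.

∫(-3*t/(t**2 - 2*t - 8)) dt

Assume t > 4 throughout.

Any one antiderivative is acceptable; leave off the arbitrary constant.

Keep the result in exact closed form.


The answer is -2*log(t - 4) - log(t + 2).
Step 1. Decompose ∫(-3*t/(t**2 - 2*t - 8)) dt by partial fractions, -3*t/(t**2 - 2*t - 8) = -1/(t + 2) - 2/(t - 4): now ∫(-2/(t - 4)) dt + ∫(-1/(t + 2)) dt.
Step 2. Evaluate the standard form [assuming t > 4]: now -2*log(t - 4) + ∫(-1/(t + 2)) dt.
Step 3. Evaluate the standard form [assuming t > -2]: now -2*log(t - 4) - log(t + 2).
Answer: -2*log(t - 4) - log(t + 2).


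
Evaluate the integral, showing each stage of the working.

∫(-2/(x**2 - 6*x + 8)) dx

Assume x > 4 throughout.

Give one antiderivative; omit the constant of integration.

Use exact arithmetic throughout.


Step 1. Decompose ∫(-2/(x**2 - 6*x + 8)) dx by partial fractions, -2/(x**2 - 6*x + 8) = 1/(x - 2) - 1/(x - 4): now ∫(-1/(x - 4)) dx + ∫(1/(x - 2)) dx.
Step 2. Evaluate the standard form [assuming x > 2]: now log(x - 2) + ∫(-1/(x - 4)) dx.
Step 3. Evaluate the standard form [assuming x > 4]: now -log(x - 4) + log(x - 2).
Answer: -log(x - 4) + log(x - 2).


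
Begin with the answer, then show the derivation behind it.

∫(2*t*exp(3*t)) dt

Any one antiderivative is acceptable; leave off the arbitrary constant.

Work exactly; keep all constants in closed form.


The answer is 2*t*exp(3*t)/3 - 2*exp(3*t)/9.
Step 1. Integrate ∫(2*t*exp(3*t)) dt by parts with u = t, dv = (2*exp(3*t)) dt, so v = 2*exp(3*t)/3: now 2*t*exp(3*t)/3 + ∫(-2*exp(3*t)/3) dt.
Step 2. Evaluate the standard form: now 2*t*exp(3*t)/3 - 2*exp(3*t)/9.
Answer: 2*t*exp(3*t)/3 - 2*exp(3*t)/9.


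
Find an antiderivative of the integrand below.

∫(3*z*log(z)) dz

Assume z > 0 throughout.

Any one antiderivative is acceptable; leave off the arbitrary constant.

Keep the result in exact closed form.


Answer: 3*z**2*log(z)/2 - 3*z**2/4.


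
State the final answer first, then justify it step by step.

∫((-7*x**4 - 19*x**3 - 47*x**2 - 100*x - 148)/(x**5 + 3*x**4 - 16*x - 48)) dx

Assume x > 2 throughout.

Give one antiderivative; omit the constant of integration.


The answer is -5*log(x - 2) + 3*log(x + 2) - 5*log(x + 3) + 3*atan(x/2)/2.
Step 1. Decompose ∫((-7*x**4 - 19*x**3 - 47*x**2 - 100*x - 148)/(x**5 + 3*x**4 - 16*x - 48)) dx by partial fractions, (-7*x**4 - 19*x**3 - 47*x**2 - 100*x - 148)/(x**5 + 3*x**4 - 16*x - 48) = 3/(x**2 + 4) - 5/(x + 3) + 3/(x + 2) - 5/(x - 2): now ∫(-5/(x - 2)) dx + ∫(3/(x + 2)) dx + ∫(-5/(x + 3)) dx + ∫(3/(x**2 + 4)) dx.
Step 2. Evaluate the standard form [assuming x > -3]: now -5*log(x + 3) + ∫(-5/(x - 2)) dx + ∫(3/(x + 2)) dx + ∫(3/(x**2 + 4)) dx.
Step 3. Evaluate the standard form [assuming x > -2]: now 3*log(x + 2) - 5*log(x + 3) + ∫(-5/(x - 2)) dx + ∫(3/(x**2 + 4)) dx.
Step 4. Evaluate the standard form [assuming x > 2]: now -5*log(x - 2) + 3*log(x + 2) - 5*log(x + 3) + ∫(3/(x**2 + 4)) dx.
Step 5. Evaluate the standard form: now -5*log(x - 2) + 3*log(x + 2) - 5*log(x + 3) + 3*atan(x/2)/2.
Answer: -5*log(x - 2) + 3*log(x + 2) - 5*log(x + 3) + 3*atan(x/2)/2.


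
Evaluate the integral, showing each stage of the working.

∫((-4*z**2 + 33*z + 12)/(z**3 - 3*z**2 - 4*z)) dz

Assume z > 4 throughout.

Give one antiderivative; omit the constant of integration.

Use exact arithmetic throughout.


Step 1. Decompose ∫((-4*z**2 + 33*z + 12)/(z**3 - 3*z**2 - 4*z)) dz by partial fractions, (-4*z**2 + 33*z + 12)/(z**3 - 3*z**2 - 4*z) = -5/(z + 1) + 4/(z - 4) - 3/z: now ∫(-3/z) dz + ∫(4/(z - 4)) dz + ∫(-5/(z + 1)) dz.
Step 2. Evaluate the standard form [assuming z > 0]: now -3*log(z) + ∫(4/(z - 4)) dz + ∫(-5/(z + 1)) dz.
Step 3. Evaluate the standard form [assuming z > -1]: now -3*log(z) - 5*log(z + 1) + ∫(4/(z - 4)) dz.
Step 4. Evaluate the standard form [assuming z > 4]: now -3*log(z) + 4*log(z - 4) - 5*log(z + 1).
Answer: -3*log(z) + 4*log(z - 4) - 5*log(z + 1).


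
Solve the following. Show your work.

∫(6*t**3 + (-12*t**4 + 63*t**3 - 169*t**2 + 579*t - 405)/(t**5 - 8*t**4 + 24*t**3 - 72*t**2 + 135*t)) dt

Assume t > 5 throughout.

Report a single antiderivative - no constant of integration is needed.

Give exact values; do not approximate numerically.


Step 1. Rewrite: now ∫(6*t**3) dt + ∫((-12*t**4 + 63*t**3 - 169*t**2 + 579*t - 405)/(t**5 - 8*t**4 + 24*t**3 - 72*t**2 + 135*t)) dt.
Step 2. Evaluate the standard form: now 3*t**4/2 + ∫((-12*t**4 + 63*t**3 - 169*t**2 + 579*t - 405)/(t**5 - 8*t**4 + 24*t**3 - 72*t**2 + 135*t)) dt.
Step 3. Decompose ∫((-12*t**4 + 63*t**3 - 169*t**2 + 579*t - 405)/(t**5 - 8*t**4 + 24*t**3 - 72*t**2 + 135*t)) dt by partial fractions, (-12*t**4 + 63*t**3 - 169*t**2 + 579*t - 405)/(t**5 - 8*t**4 + 24*t**3 - 72*t**2 + 135*t) = 2/(t**2 + 9) - 5/(t - 3) - 4/(t - 5) - 3/t: now 3*t**4/2 + ∫(-3/t) dt + ∫(-4/(t - 5)) dt + ∫(-5/(t - 3)) dt + ∫(2/(t**2 + 9)) dt.
Step 4. Evaluate the standard form [assuming t > 0]: now 3*t**4/2 - 3*log(t) + ∫(-4/(t - 5)) dt + ∫(-5/(t - 3)) dt + ∫(2/(t**2 + 9)) dt.
Step 5. Evaluate the standard form [assuming t > 5]: now 3*t**4/2 - 3*log(t) - 4*log(t - 5) + ∫(-5/(t - 3)) dt + ∫(2/(t**2 + 9)) dt.
Step 6. Evaluate the standard form [assuming t > 3]: now 3*t**4/2 - 3*log(t) - 4*log(t - 5) - 5*log(t - 3) + ∫(2/(t**2 + 9)) dt.
Step 7. Evaluate the standard form: now 3*t**4/2 - 3*log(t) - 4*log(t - 5) - 5*log(t - 3) + 2*atan(t/3)/3.
Answer: 3*t**4/2 - 3*log(t) - 4*log(t - 5) - 5*log(t - 3) + 2*atan(t/3)/3.


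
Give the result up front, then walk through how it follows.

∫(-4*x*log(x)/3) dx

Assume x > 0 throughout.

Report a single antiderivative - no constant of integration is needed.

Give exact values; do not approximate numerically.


The answer is -2*x**2*log(x)/3 + x**2/3.
Step 1. Integrate ∫(-4*x*log(x)/3) dx by parts with u = log(x), dv = (-4*x/3) dx, so v = -2*x**2/3 [assuming x > 0]: now -2*x**2*log(x)/3 + ∫(2*x/3) dx.
Step 2. Evaluate the standard form: now -2*x**2*log(x)/3 + x**2/3.
Answer: -2*x**2*log(x)/3 + x**2/3.


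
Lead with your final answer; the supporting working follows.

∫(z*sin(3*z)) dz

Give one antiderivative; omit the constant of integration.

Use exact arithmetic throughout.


The answer is -z*cos(3*z)/3 + sin(3*z)/9.
Step 1. Integrate ∫(z*sin(3*z)) dz by parts with u = z, dv = (sin(3*z)) dz, so v = -cos(3*z)/3: now -z*cos(3*z)/3 + ∫(cos(3*z)/3) dz.
Step 2. Evaluate the standard form: now -z*cos(3*z)/3 + sin(3*z)/9.
Answer: -z*cos(3*z)/3 + sin(3*z)/9.


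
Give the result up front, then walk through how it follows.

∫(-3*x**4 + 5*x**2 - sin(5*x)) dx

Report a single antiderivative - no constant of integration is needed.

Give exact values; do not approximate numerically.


The answer is -3*x**5/5 + 5*x**3/3 + cos(5*x)/5.
Step 1. Rewrite: now ∫(5*x**2) dx + ∫(-3*x**4) dx + ∫(-sin(5*x)) dx.
Step 2. Evaluate the standard form: now cos(5*x)/5 + ∫(5*x**2) dx + ∫(-3*x**4) dx.
Step 3. Evaluate the standard form: now -3*x**5/5 + cos(5*x)/5 + ∫(5*x**2) dx.
Step 4. Evaluate the standard form: now -3*x**5/5 + 5*x**3/3 + cos(5*x)/5.
Answer: -3*x**5/5 + 5*x**3/3 + cos(5*x)/5.


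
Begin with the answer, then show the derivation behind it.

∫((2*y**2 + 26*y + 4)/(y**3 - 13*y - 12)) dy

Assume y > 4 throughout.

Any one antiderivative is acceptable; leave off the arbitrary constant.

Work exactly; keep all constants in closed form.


The answer is 4*log(y - 4) + 2*log(y + 1) - 4*log(y + 3).
Step 1. Decompose ∫((2*y**2 + 26*y + 4)/(y**3 - 13*y - 12)) dy by partial fractions, (2*y**2 + 26*y + 4)/(y**3 - 13*y - 12) = -4/(y + 3) + 2/(y + 1) + 4/(y - 4): now ∫(4/(y - 4)) dy + ∫(2/(y + 1)) dy + ∫(-4/(y + 3)) dy.
Step 2. Evaluate the standard form [assuming y > -1]: now 2*log(y + 1) + ∫(4/(y - 4)) dy + ∫(-4/(y + 3)) dy.
Step 3. Evaluate the standard form [assuming y > -3]: now 2*log(y + 1) - 4*log(y + 3) + ∫(4/(y - 4)) dy.
Step 4. Evaluate the standard form [assuming y > 4]: now 4*log(y - 4) + 2*log(y + 1) - 4*log(y + 3).
Answer: 4*log(y - 4) + 2*log(y + 1) - 4*log(y + 3).


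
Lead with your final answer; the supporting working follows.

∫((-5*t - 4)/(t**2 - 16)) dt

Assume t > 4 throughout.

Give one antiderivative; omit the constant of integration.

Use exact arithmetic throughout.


The answer is -3*log(t - 4) - 2*log(t + 4).
Step 1. Decompose ∫((-5*t - 4)/(t**2 - 16)) dt by partial fractions, (-5*t - 4)/(t**2 - 16) = -2/(t + 4) - 3/(t - 4): now ∫(-3/(t - 4)) dt + ∫(-2/(t + 4)) dt.
Step 2. Evaluate the standard form [assuming t > 4]: now -3*log(t - 4) + ∫(-2/(t + 4)) dt.
Step 3. Evaluate the standard form [assuming t > -4]: now -3*log(t - 4) - 2*log(t + 4).
Answer: -3*log(t - 4) - 2*log(t + 4).


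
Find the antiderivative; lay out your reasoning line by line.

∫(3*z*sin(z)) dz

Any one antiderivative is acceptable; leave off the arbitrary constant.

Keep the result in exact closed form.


Step 1. Integrate ∫(3*z*sin(z)) dz by parts with u = z, dv = (3*sin(z)) dz, so v = -3*cos(z): now -3*z*cos(z) + ∫(3*cos(z)) dz.
Step 2. Evaluate the standard form: now -3*z*cos(z) + 3*sin(z).
Answer: -3*z*cos(z) + 3*sin(z).


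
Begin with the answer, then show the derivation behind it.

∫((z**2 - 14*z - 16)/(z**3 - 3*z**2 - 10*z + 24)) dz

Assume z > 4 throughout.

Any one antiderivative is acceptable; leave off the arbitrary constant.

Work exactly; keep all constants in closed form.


The answer is -4*log(z - 4) + 4*log(z - 2) + log(z + 3).
Step 1. Decompose ∫((z**2 - 14*z - 16)/(z**3 - 3*z**2 - 10*z + 24)) dz by partial fractions, (z**2 - 14*z - 16)/(z**3 - 3*z**2 - 10*z + 24) = 1/(z + 3) + 4/(z - 2) - 4/(z - 4): now ∫(-4/(z - 4)) dz + ∫(4/(z - 2)) dz + ∫(1/(z + 3)) dz.
Step 2. Evaluate the standard form [assuming z > 4]: now -4*log(z - 4) + ∫(4/(z - 2)) dz + ∫(1/(z + 3)) dz.
Step 3. Evaluate the standard form [assuming z > 2]: now -4*log(z - 4) + 4*log(z - 2) + ∫(1/(z + 3)) dz.
Step 4. Evaluate the standard form [assuming z > -3]: now -4*log(z - 4) + 4*log(z - 2) + log(z + 3).
Answer: -4*log(z - 4) + 4*log(z - 2) + log(z + 3).


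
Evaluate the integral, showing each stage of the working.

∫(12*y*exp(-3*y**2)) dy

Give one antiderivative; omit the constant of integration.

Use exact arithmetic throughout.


Step 1. Substitute u = y**2, turning ∫(12*y*exp(-3*y**2)) dy into ∫(6*exp(-3*u)) du: now ∫(6*exp(-3*u)) du.
Step 2. Evaluate the standard form: now -2*exp(-3*u).
Step 3. Substitute back u = y**2: now -2*exp(-3*y**2).
Answer: -2*exp(-3*y**2).


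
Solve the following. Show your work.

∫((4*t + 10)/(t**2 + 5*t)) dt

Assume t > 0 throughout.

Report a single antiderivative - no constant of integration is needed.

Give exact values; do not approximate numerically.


Step 1. Decompose ∫((4*t + 10)/(t**2 + 5*t)) dt by partial fractions, (4*t + 10)/(t**2 + 5*t) = 2/(t + 5) + 2/t: now ∫(2/t) dt + ∫(2/(t + 5)) dt.
Step 2. Evaluate the standard form [assuming t > 0]: now 2*log(t) + ∫(2/(t + 5)) dt.
Step 3. Evaluate the standard form [assuming t > -5]: now 2*log(t) + 2*log(t + 5).
Answer: 2*log(t) + 2*log(t + 5).


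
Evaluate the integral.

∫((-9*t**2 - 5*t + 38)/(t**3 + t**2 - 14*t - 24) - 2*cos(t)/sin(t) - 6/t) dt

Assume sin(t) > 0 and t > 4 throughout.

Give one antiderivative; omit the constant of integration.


Answer: -6*log(t) - 3*log(t - 4) - 2*log(t + 2) - 4*log(t + 3) - 2*log(sin(t)).


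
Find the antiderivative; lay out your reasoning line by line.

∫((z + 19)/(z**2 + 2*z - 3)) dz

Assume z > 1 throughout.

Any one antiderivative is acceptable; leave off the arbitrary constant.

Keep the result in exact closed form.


Step 1. Decompose ∫((z + 19)/(z**2 + 2*z - 3)) dz by partial fractions, (z + 19)/(z**2 + 2*z - 3) = -4/(z + 3) + 5/(z - 1): now ∫(5/(z - 1)) dz + ∫(-4/(z + 3)) dz.
Step 2. Evaluate the standard form [assuming z > -3]: now -4*log(z + 3) + ∫(5/(z - 1)) dz.
Step 3. Evaluate the standard form [assuming z > 1]: now 5*log(z - 1) - 4*log(z + 3).
Answer: 5*log(z - 1) - 4*log(z + 3).


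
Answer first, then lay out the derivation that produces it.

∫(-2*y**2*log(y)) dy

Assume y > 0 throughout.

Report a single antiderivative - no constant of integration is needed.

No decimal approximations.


The answer is -2*y**3*log(y)/3 + 2*y**3/9.
Step 1. Integrate ∫(-2*y**2*log(y)) dy by parts with u = log(y), dv = (-2*y**2) dy, so v = -2*y**3/3 [assuming y > 0]: now -2*y**3*log(y)/3 + ∫(2*y**2/3) dy.
Step 2. Evaluate the standard form: now -2*y**3*log(y)/3 + 2*y**3/9.
Answer: -2*y**3*log(y)/3 + 2*y**3/9.


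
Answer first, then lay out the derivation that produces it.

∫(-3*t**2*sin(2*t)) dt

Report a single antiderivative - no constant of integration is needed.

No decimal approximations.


The answer is 3*t**2*cos(2*t)/2 - 3*t*sin(2*t)/2 - 3*cos(2*t)/4.
Step 1. Integrate ∫(-3*t**2*sin(2*t)) dt by parts with u = t**2, dv = (-3*sin(2*t)) dt, so v = 3*cos(2*t)/2: now 3*t**2*cos(2*t)/2 + ∫(-3*t*cos(2*t)) dt.
Step 2. Integrate ∫(-3*t*cos(2*t)) dt by parts with u = t, dv = (-3*cos(2*t)) dt, so v = -3*sin(2*t)/2: now 3*t**2*cos(2*t)/2 - 3*t*sin(2*t)/2 + ∫(3*sin(2*t)/2) dt.
Step 3. Evaluate the standard form: now 3*t**2*cos(2*t)/2 - 3*t*sin(2*t)/2 - 3*cos(2*t)/4.
Answer: 3*t**2*cos(2*t)/2 - 3*t*sin(2*t)/2 - 3*cos(2*t)/4.


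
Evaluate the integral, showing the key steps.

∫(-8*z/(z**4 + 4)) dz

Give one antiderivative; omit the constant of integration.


Step 1. Substitute u = z**2, turning ∫(-8*z/(z**4 + 4)) dz into ∫(-4/(u**2 + 4)) du: now ∫(-4/(u**2 + 4)) du.
Step 2. Evaluate the standard form: now -2*atan(u/2).
Step 3. Substitute back u = z**2: now -2*atan(z**2/2).
Answer: -2*atan(z**2/2).


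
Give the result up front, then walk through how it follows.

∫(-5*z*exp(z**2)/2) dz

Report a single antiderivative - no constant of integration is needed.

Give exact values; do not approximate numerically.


The answer is -5*exp(z**2)/4.
Step 1. Substitute u = z**2, turning ∫(-5*z*exp(z**2)/2) dz into ∫(-5*exp(u)/4) du: now ∫(-5*exp(u)/4) du.
Step 2. Evaluate the standard form: now -5*exp(u)/4.
Step 3. Substitute back u = z**2: now -5*exp(z**2)/4.
Answer: -5*exp(z**2)/4.


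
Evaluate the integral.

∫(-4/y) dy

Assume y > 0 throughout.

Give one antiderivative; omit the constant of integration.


Answer: -4*log(y).


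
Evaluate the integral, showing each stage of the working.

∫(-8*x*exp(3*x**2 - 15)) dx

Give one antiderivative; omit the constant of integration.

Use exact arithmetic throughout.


Step 1. Substitute u = x**2 - 5, turning ∫(-8*x*exp(3*x**2 - 15)) dx into ∫(-4*exp(3*u)) du: now ∫(-4*exp(3*u)) du.
Step 2. Evaluate the standard form: now -4*exp(3*u)/3.
Step 3. Substitute back u = x**2 - 5: now -4*exp(3*x**2 - 15)/3.
Answer: -4*exp(3*x**2 - 15)/3.


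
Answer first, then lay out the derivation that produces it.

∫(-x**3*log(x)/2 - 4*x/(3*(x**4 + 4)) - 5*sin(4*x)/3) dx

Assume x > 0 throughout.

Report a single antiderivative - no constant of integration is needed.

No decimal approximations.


The answer is -x**4*log(x)/8 + x**4/32 + 5*cos(4*x)/12 - atan(x**2/2)/3.
Step 1. Rewrite: now ∫(-4*x/(3*(x**4 + 4))) dx + ∫(-x**3*log(x)/2) dx + ∫(-5*sin(4*x)/3) dx.
Step 2. Integrate ∫(-x**3*log(x)/2) dx by parts with u = log(x), dv = (-x**3/2) dx, so v = -x**4/8 [assuming x > 0]: now -x**4*log(x)/8 + ∫(x**3/8) dx + ∫(-4*x/(3*(x**4 + 4))) dx + ∫(-5*sin(4*x)/3) dx.
Step 3. Evaluate the standard form: now -x**4*log(x)/8 + x**4/32 + ∫(-4*x/(3*(x**4 + 4))) dx + ∫(-5*sin(4*x)/3) dx.
Step 4. Substitute u = x**2, turning ∫(-4*x/(3*(x**4 + 4))) dx into ∫(-2/(3*(u**2 + 4))) du: now -x**4*log(x)/8 + x**4/32 + ∫(-2/(3*(u**2 + 4))) du + ∫(-5*sin(4*x)/3) dx.
Step 5. Evaluate the standard form: now -x**4*log(x)/8 + x**4/32 - atan(u/2)/3 + ∫(-5*sin(4*x)/3) dx.
Step 6. Substitute back u = x**2: now -x**4*log(x)/8 + x**4/32 - atan(x**2/2)/3 + ∫(-5*sin(4*x)/3) dx.
Step 7. Evaluate the standard form: now -x**4*log(x)/8 + x**4/32 + 5*cos(4*x)/12 - atan(x**2/2)/3.
Answer: -x**4*log(x)/8 + x**4/32 + 5*cos(4*x)/12 - atan(x**2/2)/3.


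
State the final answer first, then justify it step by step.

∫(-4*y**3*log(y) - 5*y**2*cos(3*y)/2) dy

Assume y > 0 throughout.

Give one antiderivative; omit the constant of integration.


The answer is -y**4*log(y) + y**4/4 - 5*y**2*sin(3*y)/6 - 5*y*cos(3*y)/9 + 5*sin(3*y)/27.
Step 1. Rewrite: now ∫(-5*y**2*cos(3*y)/2) dy + ∫(-4*y**3*log(y)) dy.
Step 2. Integrate ∫(-5*y**2*cos(3*y)/2) dy by parts with u = y**2, dv = (-5*cos(3*y)/2) dy, so v = -5*sin(3*y)/6: now -5*y**2*sin(3*y)/6 + ∫(5*y*sin(3*y)/3) dy + ∫(-4*y**3*log(y)) dy.
Step 3. Integrate ∫(5*y*sin(3*y)/3) dy by parts with u = y, dv = (5*sin(3*y)/3) dy, so v = -5*cos(3*y)/9: now -5*y**2*sin(3*y)/6 - 5*y*cos(3*y)/9 + ∫(-4*y**3*log(y)) dy + ∫(5*cos(3*y)/9) dy.
Step 4. Evaluate the standard form: now -5*y**2*sin(3*y)/6 - 5*y*cos(3*y)/9 + 5*sin(3*y)/27 + ∫(-4*y**3*log(y)) dy.
Step 5. Integrate ∫(-4*y**3*log(y)) dy by parts with u = log(y), dv = (-4*y**3) dy, so v = -y**4 [assuming y > 0]: now -y**4*log(y) - 5*y**2*sin(3*y)/6 - 5*y*cos(3*y)/9 + 5*sin(3*y)/27 + ∫(y**3) dy.
Step 6. Evaluate the standard form: now -y**4*log(y) + y**4/4 - 5*y**2*sin(3*y)/6 - 5*y*cos(3*y)/9 + 5*sin(3*y)/27.
Answer: -y**4*log(y) + y**4/4 - 5*y**2*sin(3*y)/6 - 5*y*cos(3*y)/9 + 5*sin(3*y)/27.


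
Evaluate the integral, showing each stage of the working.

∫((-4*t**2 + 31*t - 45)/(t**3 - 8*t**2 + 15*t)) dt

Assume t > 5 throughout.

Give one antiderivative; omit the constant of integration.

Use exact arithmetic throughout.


Step 1. Decompose ∫((-4*t**2 + 31*t - 45)/(t**3 - 8*t**2 + 15*t)) dt by partial fractions, (-4*t**2 + 31*t - 45)/(t**3 - 8*t**2 + 15*t) = -2/(t - 3) + 1/(t - 5) - 3/t: now ∫(-3/t) dt + ∫(1/(t - 5)) dt + ∫(-2/(t - 3)) dt.
Step 2. Evaluate the standard form [assuming t > 0]: now -3*log(t) + ∫(1/(t - 5)) dt + ∫(-2/(t - 3)) dt.
Step 3. Evaluate the standard form [assuming t > 3]: now -3*log(t) - 2*log(t - 3) + ∫(1/(t - 5)) dt.
Step 4. Evaluate the standard form [assuming t > 5]: now -3*log(t) + log(t - 5) - 2*log(t - 3).
Answer: -3*log(t) + log(t - 5) - 2*log(t - 3).


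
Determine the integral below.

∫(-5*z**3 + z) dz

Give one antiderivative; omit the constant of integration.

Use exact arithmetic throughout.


Answer: -5*z**4/4 + z**2/2.


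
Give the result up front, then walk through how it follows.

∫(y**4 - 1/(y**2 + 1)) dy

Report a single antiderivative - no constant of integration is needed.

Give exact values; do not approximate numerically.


The answer is y**5/5 - atan(y).
Step 1. Rewrite: now ∫(y**4) dy + ∫(-1/(y**2 + 1)) dy.
Step 2. Evaluate the standard form: now y**5/5 + ∫(-1/(y**2 + 1)) dy.
Step 3. Evaluate the standard form: now y**5/5 - atan(y).
Answer: y**5/5 - atan(y).


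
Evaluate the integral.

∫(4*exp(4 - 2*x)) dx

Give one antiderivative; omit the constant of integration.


Answer: -2*exp(4 - 2*x).


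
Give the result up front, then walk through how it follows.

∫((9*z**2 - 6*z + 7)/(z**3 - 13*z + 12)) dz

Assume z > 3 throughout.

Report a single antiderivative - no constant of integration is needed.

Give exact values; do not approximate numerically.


The answer is 5*log(z - 3) - log(z - 1) + 5*log(z + 4).
Step 1. Decompose ∫((9*z**2 - 6*z + 7)/(z**3 - 13*z + 12)) dz by partial fractions, (9*z**2 - 6*z + 7)/(z**3 - 13*z + 12) = 5/(z + 4) - 1/(z - 1) + 5/(z - 3): now ∫(5/(z - 3)) dz + ∫(-1/(z - 1)) dz + ∫(5/(z + 4)) dz.
Step 2. Evaluate the standard form [assuming z > 3]: now 5*log(z - 3) + ∫(-1/(z - 1)) dz + ∫(5/(z + 4)) dz.
Step 3. Evaluate the standard form [assuming z > -4]: now 5*log(z - 3) + 5*log(z + 4) + ∫(-1/(z - 1)) dz.
Step 4. Evaluate the standard form [assuming z > 1]: now 5*log(z - 3) - log(z - 1) + 5*log(z + 4).
Answer: 5*log(z - 3) - log(z - 1) + 5*log(z + 4).


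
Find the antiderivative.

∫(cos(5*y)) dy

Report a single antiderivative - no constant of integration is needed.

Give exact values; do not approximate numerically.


Answer: sin(5*y)/5.


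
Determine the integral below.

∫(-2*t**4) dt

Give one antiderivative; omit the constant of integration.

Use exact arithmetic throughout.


Answer: -2*t**5/5.


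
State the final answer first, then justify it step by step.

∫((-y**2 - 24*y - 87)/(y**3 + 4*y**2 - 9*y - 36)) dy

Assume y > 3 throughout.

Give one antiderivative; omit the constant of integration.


The answer is -4*log(y - 3) + 4*log(y + 3) - log(y + 4).
Step 1. Decompose ∫((-y**2 - 24*y - 87)/(y**3 + 4*y**2 - 9*y - 36)) dy by partial fractions, (-y**2 - 24*y - 87)/(y**3 + 4*y**2 - 9*y - 36) = -1/(y + 4) + 4/(y + 3) - 4/(y - 3): now ∫(-4/(y - 3)) dy + ∫(4/(y + 3)) dy + ∫(-1/(y + 4)) dy.
Step 2. Evaluate the standard form [assuming y > -3]: now 4*log(y + 3) + ∫(-4/(y - 3)) dy + ∫(-1/(y + 4)) dy.
Step 3. Evaluate the standard form [assuming y > 3]: now -4*log(y - 3) + 4*log(y + 3) + ∫(-1/(y + 4)) dy.
Step 4. Evaluate the standard form [assuming y > -4]: now -4*log(y - 3) + 4*log(y + 3) - log(y + 4).
Answer: -4*log(y - 3) + 4*log(y + 3) - log(y + 4).


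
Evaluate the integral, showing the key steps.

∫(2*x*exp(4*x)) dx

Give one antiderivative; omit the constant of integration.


Step 1. Integrate ∫(2*x*exp(4*x)) dx by parts with u = x, dv = (2*exp(4*x)) dx, so v = exp(4*x)/2: now x*exp(4*x)/2 + ∫(-exp(4*x)/2) dx.
Step 2. Evaluate the standard form: now x*exp(4*x)/2 - exp(4*x)/8.
Answer: x*exp(4*x)/2 - exp(4*x)/8.


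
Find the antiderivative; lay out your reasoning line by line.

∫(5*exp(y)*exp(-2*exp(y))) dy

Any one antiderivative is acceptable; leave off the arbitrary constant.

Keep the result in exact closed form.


Step 1. Substitute u = exp(y), turning ∫(5*exp(y)*exp(-2*exp(y))) dy into ∫(5*exp(-2*u)) du: now ∫(5*exp(-2*u)) du.
Step 2. Evaluate the standard form: now -5*exp(-2*u)/2.
Step 3. Substitute back u = exp(y): now -5*exp(-2*exp(y))/2.
Answer: -5*exp(-2*exp(y))/2.


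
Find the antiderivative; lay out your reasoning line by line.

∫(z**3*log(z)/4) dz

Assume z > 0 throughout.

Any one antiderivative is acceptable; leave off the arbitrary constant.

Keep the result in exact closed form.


Step 1. Integrate ∫(z**3*log(z)/4) dz by parts with u = log(z), dv = (z**3/4) dz, so v = z**4/16 [assuming z > 0]: now z**4*log(z)/16 + ∫(-z**3/16) dz.
Step 2. Evaluate the standard form: now z**4*log(z)/16 - z**4/64.
Answer: z**4*log(z)/16 - z**4/64.


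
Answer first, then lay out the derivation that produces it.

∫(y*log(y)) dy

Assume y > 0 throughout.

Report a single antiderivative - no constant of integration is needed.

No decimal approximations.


The answer is y**2*log(y)/2 - y**2/4.
Step 1. Integrate ∫(y*log(y)) dy by parts with u = log(y), dv = (y) dy, so v = y**2/2 [assuming y > 0]: now y**2*log(y)/2 + ∫(-y/2) dy.
Step 2. Evaluate the standard form: now y**2*log(y)/2 - y**2/4.
Answer: y**2*log(y)/2 - y**2/4.


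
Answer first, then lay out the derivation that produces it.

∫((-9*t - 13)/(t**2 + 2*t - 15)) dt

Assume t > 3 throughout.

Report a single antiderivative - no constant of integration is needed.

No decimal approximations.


The answer is -5*log(t - 3) - 4*log(t + 5).
Step 1. Decompose ∫((-9*t - 13)/(t**2 + 2*t - 15)) dt by partial fractions, (-9*t - 13)/(t**2 + 2*t - 15) = -4/(t + 5) - 5/(t - 3): now ∫(-5/(t - 3)) dt + ∫(-4/(t + 5)) dt.
Step 2. Evaluate the standard form [assuming t > 3]: now -5*log(t - 3) + ∫(-4/(t + 5)) dt.
Step 3. Evaluate the standard form [assuming t > -5]: now -5*log(t - 3) - 4*log(t + 5).
Answer: -5*log(t - 3) - 4*log(t + 5).


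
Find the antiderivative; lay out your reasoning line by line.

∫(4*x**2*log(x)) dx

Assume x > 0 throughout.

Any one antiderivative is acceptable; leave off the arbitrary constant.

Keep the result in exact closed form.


Step 1. Integrate ∫(4*x**2*log(x)) dx by parts with u = log(x), dv = (4*x**2) dx, so v = 4*x**3/3 [assuming x > 0]: now 4*x**3*log(x)/3 + ∫(-4*x**2/3) dx.
Step 2. Evaluate the standard form: now 4*x**3*log(x)/3 - 4*x**3/9.
Answer: 4*x**3*log(x)/3 - 4*x**3/9.


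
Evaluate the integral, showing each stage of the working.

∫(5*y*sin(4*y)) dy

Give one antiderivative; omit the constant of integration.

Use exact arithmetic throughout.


Step 1. Integrate ∫(5*y*sin(4*y)) dy by parts with u = y, dv = (5*sin(4*y)) dy, so v = -5*cos(4*y)/4: now -5*y*cos(4*y)/4 + ∫(5*cos(4*y)/4) dy.
Step 2. Evaluate the standard form: now -5*y*cos(4*y)/4 + 5*sin(4*y)/16.
Answer: -5*y*cos(4*y)/4 + 5*sin(4*y)/16.


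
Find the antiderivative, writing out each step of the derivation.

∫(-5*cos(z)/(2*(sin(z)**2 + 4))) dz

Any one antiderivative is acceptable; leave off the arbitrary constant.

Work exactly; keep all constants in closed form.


Step 1. Substitute u = sin(z), turning ∫(-5*cos(z)/(2*(sin(z)**2 + 4))) dz into ∫(-5/(2*(u**2 + 4))) du: now ∫(-5/(2*(u**2 + 4))) du.
Step 2. Evaluate the standard form: now -5*atan(u/2)/4.
Step 3. Substitute back u = sin(z): now -5*atan(sin(z)/2)/4.
Answer: -5*atan(sin(z)/2)/4.


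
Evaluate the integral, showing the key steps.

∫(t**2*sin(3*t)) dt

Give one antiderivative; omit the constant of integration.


Step 1. Integrate ∫(t**2*sin(3*t)) dt by parts with u = t**2, dv = (sin(3*t)) dt, so v = -cos(3*t)/3: now -t**2*cos(3*t)/3 + ∫(2*t*cos(3*t)/3) dt.
Step 2. Integrate ∫(2*t*cos(3*t)/3) dt by parts with u = t, dv = (2*cos(3*t)/3) dt, so v = 2*sin(3*t)/9: now -t**2*cos(3*t)/3 + 2*t*sin(3*t)/9 + ∫(-2*sin(3*t)/9) dt.
Step 3. Evaluate the standard form: now -t**2*cos(3*t)/3 + 2*t*sin(3*t)/9 + 2*cos(3*t)/27.
Answer: -t**2*cos(3*t)/3 + 2*t*sin(3*t)/9 + 2*cos(3*t)/27.


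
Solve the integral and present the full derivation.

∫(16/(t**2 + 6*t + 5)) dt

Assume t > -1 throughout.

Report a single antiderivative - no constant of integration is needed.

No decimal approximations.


Step 1. Decompose ∫(16/(t**2 + 6*t + 5)) dt by partial fractions, 16/(t**2 + 6*t + 5) = -4/(t + 5) + 4/(t + 1): now ∫(4/(t + 1)) dt + ∫(-4/(t + 5)) dt.
Step 2. Evaluate the standard form [assuming t > -5]: now -4*log(t + 5) + ∫(4/(t + 1)) dt.
Step 3. Evaluate the standard form [assuming t > -1]: now 4*log(t + 1) - 4*log(t + 5).
Answer: 4*log(t + 1) - 4*log(t + 5).


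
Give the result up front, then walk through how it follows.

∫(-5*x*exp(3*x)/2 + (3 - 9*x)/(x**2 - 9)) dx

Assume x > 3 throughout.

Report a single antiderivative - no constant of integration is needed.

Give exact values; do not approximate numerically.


The answer is -5*x*exp(3*x)/6 + 5*exp(3*x)/18 - 4*log(x - 3) - 5*log(x + 3).
Step 1. Rewrite: now ∫(-5*x*exp(3*x)/2) dx + ∫((3 - 9*x)/(x**2 - 9)) dx.
Step 2. Decompose ∫((3 - 9*x)/(x**2 - 9)) dx by partial fractions, (3 - 9*x)/(x**2 - 9) = -5/(x + 3) - 4/(x - 3): now ∫(-5*x*exp(3*x)/2) dx + ∫(-4/(x - 3)) dx + ∫(-5/(x + 3)) dx.
Step 3. Evaluate the standard form [assuming x > -3]: now -5*log(x + 3) + ∫(-5*x*exp(3*x)/2) dx + ∫(-4/(x - 3)) dx.
Step 4. Evaluate the standard form [assuming x > 3]: now -4*log(x - 3) - 5*log(x + 3) + ∫(-5*x*exp(3*x)/2) dx.
Step 5. Integrate ∫(-5*x*exp(3*x)/2) dx by parts with u = x, dv = (-5*exp(3*x)/2) dx, so v = -5*exp(3*x)/6: now -5*x*exp(3*x)/6 - 4*log(x - 3) - 5*log(x + 3) + ∫(5*exp(3*x)/6) dx.
Step 6. Evaluate the standard form: now -5*x*exp(3*x)/6 + 5*exp(3*x)/18 - 4*log(x - 3) - 5*log(x + 3).
Answer: -5*x*exp(3*x)/6 + 5*exp(3*x)/18 - 4*log(x - 3) - 5*log(x + 3).


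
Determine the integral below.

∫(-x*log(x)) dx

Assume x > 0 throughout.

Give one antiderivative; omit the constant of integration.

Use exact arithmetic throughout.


Answer: -x**2*log(x)/2 + x**2/4.


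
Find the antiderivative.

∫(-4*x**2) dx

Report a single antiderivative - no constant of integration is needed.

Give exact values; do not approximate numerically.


Answer: -4*x**3/3.
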